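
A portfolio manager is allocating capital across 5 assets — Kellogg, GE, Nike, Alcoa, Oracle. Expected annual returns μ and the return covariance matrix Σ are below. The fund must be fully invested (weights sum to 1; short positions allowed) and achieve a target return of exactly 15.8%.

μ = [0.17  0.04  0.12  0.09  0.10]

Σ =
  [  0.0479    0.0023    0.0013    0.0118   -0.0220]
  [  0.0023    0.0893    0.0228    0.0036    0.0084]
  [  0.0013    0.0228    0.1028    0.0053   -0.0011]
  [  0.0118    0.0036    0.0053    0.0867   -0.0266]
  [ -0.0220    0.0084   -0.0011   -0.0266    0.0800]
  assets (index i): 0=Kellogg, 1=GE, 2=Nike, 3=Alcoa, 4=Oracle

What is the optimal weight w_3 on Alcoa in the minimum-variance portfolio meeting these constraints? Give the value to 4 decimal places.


0.0616

u=Σ⁻¹μ = [4.5882  -0.2931  1.1407  1.2705  2.9807]
v=Σ⁻¹𝟙 = [28.1049  5.6256  7.6374  14.5500  24.5811]
a=μᵀu=1.317561  b=𝟙ᵀu=9.686957  c=𝟙ᵀv=80.499003  D=ac−b²=12.225195
λ₁=(c·0.158−b)/D = (80.499003·0.158−9.686957)/12.225195 = 0.248003
λ₂=(a−b·0.158)/D = (1.317561−9.686957·0.158)/12.225195 = -0.017421
w* = 0.248003·u + -0.017421·v:
  w_0 = 0.248003·4.5882 + -0.017421·28.1049 = 0.6483  (Kellogg)
  w_1 = 0.248003·-0.2931 + -0.017421·5.6256 = -0.1707  (GE)
  w_2 = 0.248003·1.1407 + -0.017421·7.6374 = 0.1498  (Nike)
  w_3 = 0.248003·1.2705 + -0.017421·14.5500 = 0.0616  (Alcoa)
  w_4 = 0.248003·2.9807 + -0.017421·24.5811 = 0.3110  (Oracle)
Σw_i=1.0000  μᵀw=0.1580
σ²=wᵀΣw=λ₁·μ_p+λ₂ = 0.248003·0.158 + -0.017421 = 0.021763 ≈ 0.0218


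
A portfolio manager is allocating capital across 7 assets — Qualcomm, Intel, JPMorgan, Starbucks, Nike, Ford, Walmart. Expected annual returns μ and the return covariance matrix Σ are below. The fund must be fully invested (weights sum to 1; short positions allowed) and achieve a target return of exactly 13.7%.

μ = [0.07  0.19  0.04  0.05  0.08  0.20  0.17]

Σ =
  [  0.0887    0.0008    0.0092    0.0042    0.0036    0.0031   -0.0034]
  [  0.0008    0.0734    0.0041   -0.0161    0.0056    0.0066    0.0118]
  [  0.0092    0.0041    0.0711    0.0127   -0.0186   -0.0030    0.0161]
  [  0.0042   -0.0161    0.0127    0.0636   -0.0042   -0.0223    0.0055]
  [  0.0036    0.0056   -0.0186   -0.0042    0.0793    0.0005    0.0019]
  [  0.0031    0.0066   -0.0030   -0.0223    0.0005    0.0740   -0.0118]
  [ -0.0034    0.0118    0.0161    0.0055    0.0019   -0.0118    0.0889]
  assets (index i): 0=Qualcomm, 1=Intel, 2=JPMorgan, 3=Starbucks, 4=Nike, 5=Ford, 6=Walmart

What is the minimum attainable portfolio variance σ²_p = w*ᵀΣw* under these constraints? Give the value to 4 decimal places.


g=Σ⁻¹μ = [0.5833  2.4555  -0.1772  2.5251  0.8326  3.5157  1.9334]
h=Σ⁻¹𝟙 = [7.9045  13.8186  10.6876  24.1258  14.7184  20.9501  8.7548]
a=μᵀg=1.724966  b=𝟙ᵀg=11.668444  c=𝟙ᵀh=100.959701  D=ac−b²=37.999501
λ₁=(c·0.137−b)/D = (100.959701·0.137−11.668444)/37.999501 = 0.056923
λ₂=(a−b·0.137)/D = (1.724966−11.668444·0.137)/37.999501 = 0.003326
w* = 0.056923·g + 0.003326·h:
  w_0 = 0.056923·0.5833 + 0.003326·7.9045 = 0.0595  (Qualcomm)
  w_1 = 0.056923·2.4555 + 0.003326·13.8186 = 0.1857  (Intel)
  w_2 = 0.056923·-0.1772 + 0.003326·10.6876 = 0.0255  (JPMorgan)
  w_3 = 0.056923·2.5251 + 0.003326·24.1258 = 0.2240  (Starbucks)
  w_4 = 0.056923·0.8326 + 0.003326·14.7184 = 0.0964  (Nike)
  w_5 = 0.056923·3.5157 + 0.003326·20.9501 = 0.2698  (Ford)
  w_6 = 0.056923·1.9334 + 0.003326·8.7548 = 0.1392  (Walmart)
Σw_i=1.0000  μᵀw=0.1370
σ²=wᵀΣw=λ₁·μ_p+λ₂ = 0.056923·0.137 + 0.003326 = 0.011124 ≈ 0.0111

0.0111


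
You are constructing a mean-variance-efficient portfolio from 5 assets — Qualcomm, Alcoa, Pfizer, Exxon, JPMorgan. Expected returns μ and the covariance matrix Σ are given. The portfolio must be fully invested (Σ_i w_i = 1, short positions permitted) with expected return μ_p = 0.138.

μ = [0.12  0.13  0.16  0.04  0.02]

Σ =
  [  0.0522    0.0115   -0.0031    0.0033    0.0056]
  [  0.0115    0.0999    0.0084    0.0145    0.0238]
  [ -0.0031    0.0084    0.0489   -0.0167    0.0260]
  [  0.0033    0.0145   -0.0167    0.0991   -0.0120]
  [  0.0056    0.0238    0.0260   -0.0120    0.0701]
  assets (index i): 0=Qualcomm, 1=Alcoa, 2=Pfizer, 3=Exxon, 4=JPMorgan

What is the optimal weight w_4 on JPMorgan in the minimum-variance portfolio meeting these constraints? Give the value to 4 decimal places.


-0.0918

u=Σ⁻¹μ = [2.4966  0.9567  4.4500  0.7165  -1.7668]
v=Σ⁻¹𝟙 = [18.4475  2.6137  22.7392  13.6287  5.8033]
a=μᵀu=1.129283  b=𝟙ᵀu=6.852966  c=𝟙ᵀv=63.232473  D=ac−b²=24.444194
λ₁=(c·0.138−b)/D = (63.232473·0.138−6.852966)/24.444194 = 0.076628
λ₂=(a−b·0.138)/D = (1.129283−6.852966·0.138)/24.444194 = 0.007510
w* = 0.076628·u + 0.007510·v:
  w_0 = 0.076628·2.4966 + 0.007510·18.4475 = 0.3298  (Qualcomm)
  w_1 = 0.076628·0.9567 + 0.007510·2.6137 = 0.0929  (Alcoa)
  w_2 = 0.076628·4.4500 + 0.007510·22.7392 = 0.5118  (Pfizer)
  w_3 = 0.076628·0.7165 + 0.007510·13.6287 = 0.1573  (Exxon)
  w_4 = 0.076628·-1.7668 + 0.007510·5.8033 = -0.0918  (JPMorgan)
Σw_i=1.0000  μᵀw=0.1380
σ²=wᵀΣw=λ₁·μ_p+λ₂ = 0.076628·0.138 + 0.007510 = 0.018085 ≈ 0.0181


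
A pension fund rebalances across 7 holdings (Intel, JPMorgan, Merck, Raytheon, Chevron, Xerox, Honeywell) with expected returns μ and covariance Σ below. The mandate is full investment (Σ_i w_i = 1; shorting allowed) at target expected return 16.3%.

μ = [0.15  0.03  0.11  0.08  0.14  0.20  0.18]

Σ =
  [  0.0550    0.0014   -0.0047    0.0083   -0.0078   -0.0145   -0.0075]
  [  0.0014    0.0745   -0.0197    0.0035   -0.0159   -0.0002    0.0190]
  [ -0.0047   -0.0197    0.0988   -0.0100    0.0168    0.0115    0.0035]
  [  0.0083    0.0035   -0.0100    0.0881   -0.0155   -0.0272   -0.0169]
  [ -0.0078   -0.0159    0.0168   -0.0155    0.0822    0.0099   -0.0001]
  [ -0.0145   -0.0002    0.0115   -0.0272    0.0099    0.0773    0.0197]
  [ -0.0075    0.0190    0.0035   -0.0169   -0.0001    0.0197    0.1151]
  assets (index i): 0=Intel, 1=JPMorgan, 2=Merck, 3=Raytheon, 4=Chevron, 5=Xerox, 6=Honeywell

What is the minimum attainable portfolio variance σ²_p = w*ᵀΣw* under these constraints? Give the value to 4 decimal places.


g=Σ⁻¹μ = [3.8106  0.5127  0.8431  2.2970  2.0226  3.3534  1.4670]
h=Σ⁻¹𝟙 = [24.0277  16.9583  11.3426  19.8016  16.8766  18.8731  6.8014]
a=μᵀg=2.081365  b=𝟙ᵀg=14.306313  c=𝟙ᵀh=114.681301  D=ac−b²=34.023014
λ₁=(c·0.163−b)/D = (114.681301·0.163−14.306313)/34.023014 = 0.128934
λ₂=(a−b·0.163)/D = (2.081365−14.306313·0.163)/34.023014 = -0.007365
w* = 0.128934·g + -0.007365·h:
  w_0 = 0.128934·3.8106 + -0.007365·24.0277 = 0.3144  (Intel)
  w_1 = 0.128934·0.5127 + -0.007365·16.9583 = -0.0588  (JPMorgan)
  w_2 = 0.128934·0.8431 + -0.007365·11.3426 = 0.0252  (Merck)
  w_3 = 0.128934·2.2970 + -0.007365·19.8016 = 0.1503  (Raytheon)
  w_4 = 0.128934·2.0226 + -0.007365·16.8766 = 0.1365  (Chevron)
  w_5 = 0.128934·3.3534 + -0.007365·18.8731 = 0.2934  (Xerox)
  w_6 = 0.128934·1.4670 + -0.007365·6.8014 = 0.1391  (Honeywell)
Σw_i=1.0000  μᵀw=0.1630
σ²=wᵀΣw=λ₁·μ_p+λ₂ = 0.128934·0.163 + -0.007365 = 0.013652 ≈ 0.0137

0.0137


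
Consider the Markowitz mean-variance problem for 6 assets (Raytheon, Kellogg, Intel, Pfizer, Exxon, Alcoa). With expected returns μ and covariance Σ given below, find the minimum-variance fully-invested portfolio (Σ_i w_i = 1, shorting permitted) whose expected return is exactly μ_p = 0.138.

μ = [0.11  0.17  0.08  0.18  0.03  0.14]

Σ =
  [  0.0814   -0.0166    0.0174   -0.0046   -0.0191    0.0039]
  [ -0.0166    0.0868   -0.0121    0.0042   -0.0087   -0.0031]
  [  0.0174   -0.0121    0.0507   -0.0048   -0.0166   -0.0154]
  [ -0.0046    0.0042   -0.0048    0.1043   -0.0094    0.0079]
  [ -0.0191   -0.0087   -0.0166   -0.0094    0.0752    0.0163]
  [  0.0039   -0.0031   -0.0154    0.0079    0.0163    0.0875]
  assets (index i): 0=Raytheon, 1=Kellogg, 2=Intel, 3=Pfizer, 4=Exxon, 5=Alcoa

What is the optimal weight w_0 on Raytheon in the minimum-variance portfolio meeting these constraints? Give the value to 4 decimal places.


0.1411

u=Σ⁻¹μ = [1.7300  2.8290  2.8845  1.8468  1.6751  1.6520]
v=Σ⁻¹𝟙 = [16.0340  21.5397  32.5080  12.4332  26.1643  11.2019]
a=μᵀu=1.515932  b=𝟙ᵀu=12.617284  c=𝟙ᵀv=119.881016  D=ac−b²=22.535593
λ₁=(c·0.138−b)/D = (119.881016·0.138−12.617284)/22.535593 = 0.174226
λ₂=(a−b·0.138)/D = (1.515932−12.617284·0.138)/22.535593 = -0.009995
w* = 0.174226·u + -0.009995·v:
  w_0 = 0.174226·1.7300 + -0.009995·16.0340 = 0.1411  (Raytheon)
  w_1 = 0.174226·2.8290 + -0.009995·21.5397 = 0.2776  (Kellogg)
  w_2 = 0.174226·2.8845 + -0.009995·32.5080 = 0.1776  (Intel)
  w_3 = 0.174226·1.8468 + -0.009995·12.4332 = 0.1975  (Pfizer)
  w_4 = 0.174226·1.6751 + -0.009995·26.1643 = 0.0303  (Exxon)
  w_5 = 0.174226·1.6520 + -0.009995·11.2019 = 0.1759  (Alcoa)
Σw_i=1.0000  μᵀw=0.1380
σ²=wᵀΣw=λ₁·μ_p+λ₂ = 0.174226·0.138 + -0.009995 = 0.014048 ≈ 0.0140


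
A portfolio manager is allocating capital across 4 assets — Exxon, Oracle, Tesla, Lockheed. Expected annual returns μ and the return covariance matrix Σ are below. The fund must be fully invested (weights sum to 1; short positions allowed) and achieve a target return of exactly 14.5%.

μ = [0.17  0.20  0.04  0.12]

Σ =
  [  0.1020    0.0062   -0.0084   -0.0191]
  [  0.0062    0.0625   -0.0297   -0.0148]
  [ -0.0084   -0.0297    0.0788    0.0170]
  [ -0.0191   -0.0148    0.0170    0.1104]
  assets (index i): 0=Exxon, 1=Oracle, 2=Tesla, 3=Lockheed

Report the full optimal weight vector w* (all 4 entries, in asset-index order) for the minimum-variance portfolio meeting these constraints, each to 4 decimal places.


p=Σ⁻¹μ = [1.8820  4.3573  1.9857  1.6909]
q=Σ⁻¹𝟙 = [12.0720  28.0053  22.0504  11.5054]
a=μᵀp=1.473742  b=𝟙ᵀp=9.915959  c=𝟙ᵀq=73.633055  D=ac−b²=10.189877
λ₁=(c·0.145−b)/D = (73.633055·0.145−9.915959)/10.189877 = 0.074666
λ₂=(a−b·0.145)/D = (1.473742−9.915959·0.145)/10.189877 = 0.003526
w* = 0.074666·p + 0.003526·q:
  w_0 = 0.074666·1.8820 + 0.003526·12.0720 = 0.1831  (Exxon)
  w_1 = 0.074666·4.3573 + 0.003526·28.0053 = 0.4241  (Oracle)
  w_2 = 0.074666·1.9857 + 0.003526·22.0504 = 0.2260  (Tesla)
  w_3 = 0.074666·1.6909 + 0.003526·11.5054 = 0.1668  (Lockheed)
Σw_i=1.0000  μᵀw=0.1450
σ²=wᵀΣw=λ₁·μ_p+λ₂ = 0.074666·0.145 + 0.003526 = 0.014352 ≈ 0.0144

0.1831  0.4241  0.2260  0.1668


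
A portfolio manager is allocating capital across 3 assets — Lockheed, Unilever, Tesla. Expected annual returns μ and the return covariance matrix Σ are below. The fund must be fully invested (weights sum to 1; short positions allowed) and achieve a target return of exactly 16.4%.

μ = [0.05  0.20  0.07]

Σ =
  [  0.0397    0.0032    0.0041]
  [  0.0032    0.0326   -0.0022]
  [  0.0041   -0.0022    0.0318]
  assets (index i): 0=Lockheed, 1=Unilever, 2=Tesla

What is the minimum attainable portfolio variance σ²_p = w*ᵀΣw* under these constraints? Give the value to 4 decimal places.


u=Σ⁻¹μ = [0.4893  6.2605  2.5713]
v=Σ⁻¹𝟙 = [19.4931  30.8580  31.0681]
a=μᵀu=1.456547  b=𝟙ᵀu=9.321029  c=𝟙ᵀv=81.419226  D=ac−b²=31.709342
λ₁=(c·0.164−b)/D = (81.419226·0.164−9.321029)/31.709342 = 0.127146
λ₂=(a−b·0.164)/D = (1.456547−9.321029·0.164)/31.709342 = -0.002274
w* = 0.127146·u + -0.002274·v:
  w_0 = 0.127146·0.4893 + -0.002274·19.4931 = 0.0179  (Lockheed)
  w_1 = 0.127146·6.2605 + -0.002274·30.8580 = 0.7258  (Unilever)
  w_2 = 0.127146·2.5713 + -0.002274·31.0681 = 0.2563  (Tesla)
Σw_i=1.0000  μᵀw=0.1640
σ²=wᵀΣw=λ₁·μ_p+λ₂ = 0.127146·0.164 + -0.002274 = 0.018578 ≈ 0.0186

0.0186


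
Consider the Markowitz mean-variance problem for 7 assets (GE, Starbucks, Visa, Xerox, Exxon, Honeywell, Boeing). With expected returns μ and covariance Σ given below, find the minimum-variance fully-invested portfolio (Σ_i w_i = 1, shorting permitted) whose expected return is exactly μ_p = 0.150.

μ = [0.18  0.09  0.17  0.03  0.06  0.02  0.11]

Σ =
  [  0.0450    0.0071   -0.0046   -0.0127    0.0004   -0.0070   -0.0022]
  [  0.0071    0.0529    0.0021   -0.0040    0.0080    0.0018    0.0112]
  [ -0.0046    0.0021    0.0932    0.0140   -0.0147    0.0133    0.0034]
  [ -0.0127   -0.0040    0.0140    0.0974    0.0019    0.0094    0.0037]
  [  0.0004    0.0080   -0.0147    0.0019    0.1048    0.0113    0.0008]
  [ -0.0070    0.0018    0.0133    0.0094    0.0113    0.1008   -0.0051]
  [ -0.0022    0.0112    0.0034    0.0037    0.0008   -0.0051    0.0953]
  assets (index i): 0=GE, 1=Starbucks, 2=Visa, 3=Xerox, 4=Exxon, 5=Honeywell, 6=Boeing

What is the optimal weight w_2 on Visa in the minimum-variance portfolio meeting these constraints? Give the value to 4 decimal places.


0.2304

p=Σ⁻¹μ = [4.3089  0.7395  1.9967  0.5442  0.7464  0.1410  1.0757]
q=Σ⁻¹𝟙 = [26.2332  12.2921  9.8261  11.4239  8.6706  8.6571  9.2506]
a=μᵀp=1.363848  b=𝟙ᵀp=9.552351  c=𝟙ᵀq=86.353511  D=ac−b²=26.525619
λ₁=(c·0.150−b)/D = (86.353511·0.150−9.552351)/26.525619 = 0.128203
λ₂=(a−b·0.150)/D = (1.363848−9.552351·0.150)/26.525619 = -0.002601
w* = 0.128203·p + -0.002601·q:
  w_0 = 0.128203·4.3089 + -0.002601·26.2332 = 0.4842  (GE)
  w_1 = 0.128203·0.7395 + -0.002601·12.2921 = 0.0628  (Starbucks)
  w_2 = 0.128203·1.9967 + -0.002601·9.8261 = 0.2304  (Visa)
  w_3 = 0.128203·0.5442 + -0.002601·11.4239 = 0.0400  (Xerox)
  w_4 = 0.128203·0.7464 + -0.002601·8.6706 = 0.0731  (Exxon)
  w_5 = 0.128203·0.1410 + -0.002601·8.6571 = -0.0044  (Honeywell)
  w_6 = 0.128203·1.0757 + -0.002601·9.2506 = 0.1138  (Boeing)
Σw_i=1.0000  μᵀw=0.1500
σ²=wᵀΣw=λ₁·μ_p+λ₂ = 0.128203·0.150 + -0.002601 = 0.016629 ≈ 0.0166


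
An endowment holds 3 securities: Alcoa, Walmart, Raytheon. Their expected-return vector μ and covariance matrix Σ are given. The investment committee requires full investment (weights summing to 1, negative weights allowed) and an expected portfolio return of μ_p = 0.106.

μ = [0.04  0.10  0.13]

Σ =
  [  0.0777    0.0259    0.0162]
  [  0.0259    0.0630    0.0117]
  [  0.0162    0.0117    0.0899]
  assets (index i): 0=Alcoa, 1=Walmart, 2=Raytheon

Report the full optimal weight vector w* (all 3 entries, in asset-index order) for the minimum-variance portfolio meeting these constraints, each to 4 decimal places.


g=Σ⁻¹μ = [-0.2376  1.4434  1.3010]
h=Σ⁻¹𝟙 = [7.3683  11.2977  8.3254]
a=μᵀg=0.303965  b=𝟙ᵀg=2.506798  c=𝟙ᵀh=26.991370  D=ac−b²=1.920385
λ₁=(c·0.106−b)/D = (26.991370·0.106−2.506798)/1.920385 = 0.184488
λ₂=(a−b·0.106)/D = (0.303965−2.506798·0.106)/1.920385 = 0.019915
w* = 0.184488·g + 0.019915·h:
  w_0 = 0.184488·-0.2376 + 0.019915·7.3683 = 0.1029  (Alcoa)
  w_1 = 0.184488·1.4434 + 0.019915·11.2977 = 0.4913  (Walmart)
  w_2 = 0.184488·1.3010 + 0.019915·8.3254 = 0.4058  (Raytheon)
Σw_i=1.0000  μᵀw=0.1060
σ²=wᵀΣw=λ₁·μ_p+λ₂ = 0.184488·0.106 + 0.019915 = 0.039470 ≈ 0.0395

0.1029  0.4913  0.4058


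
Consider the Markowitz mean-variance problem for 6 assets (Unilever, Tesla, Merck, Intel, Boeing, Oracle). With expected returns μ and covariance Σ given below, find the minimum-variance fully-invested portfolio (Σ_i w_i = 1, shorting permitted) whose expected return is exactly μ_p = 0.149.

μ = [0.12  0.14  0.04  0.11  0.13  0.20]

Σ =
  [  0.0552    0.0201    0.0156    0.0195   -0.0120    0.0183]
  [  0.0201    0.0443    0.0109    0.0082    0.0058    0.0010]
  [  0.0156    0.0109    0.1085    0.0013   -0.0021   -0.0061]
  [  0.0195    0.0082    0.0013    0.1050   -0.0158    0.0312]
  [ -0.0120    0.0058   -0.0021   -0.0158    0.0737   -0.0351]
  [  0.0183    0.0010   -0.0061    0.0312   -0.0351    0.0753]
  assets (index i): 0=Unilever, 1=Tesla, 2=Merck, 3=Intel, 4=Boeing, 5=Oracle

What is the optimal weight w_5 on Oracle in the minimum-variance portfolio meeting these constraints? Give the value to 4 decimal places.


0.3385

p=Σ⁻¹μ = [0.6772  2.1699  0.3612  0.0594  3.7294  4.2057]
q=Σ⁻¹𝟙 = [8.0120  12.2074  8.5180  4.2861  25.5488  21.9943]
a=μᵀp=1.732003  b=𝟙ᵀp=11.202875  c=𝟙ᵀq=80.566603  D=ac−b²=14.037158
λ₁=(c·0.149−b)/D = (80.566603·0.149−11.202875)/14.037158 = 0.057102
λ₂=(a−b·0.149)/D = (1.732003−11.202875·0.149)/14.037158 = 0.004472
w* = 0.057102·p + 0.004472·q:
  w_0 = 0.057102·0.6772 + 0.004472·8.0120 = 0.0745  (Unilever)
  w_1 = 0.057102·2.1699 + 0.004472·12.2074 = 0.1785  (Tesla)
  w_2 = 0.057102·0.3612 + 0.004472·8.5180 = 0.0587  (Merck)
  w_3 = 0.057102·0.0594 + 0.004472·4.2861 = 0.0226  (Intel)
  w_4 = 0.057102·3.7294 + 0.004472·25.5488 = 0.3272  (Boeing)
  w_5 = 0.057102·4.2057 + 0.004472·21.9943 = 0.3385  (Oracle)
Σw_i=1.0000  μᵀw=0.1490
σ²=wᵀΣw=λ₁·μ_p+λ₂ = 0.057102·0.149 + 0.004472 = 0.012980 ≈ 0.0130


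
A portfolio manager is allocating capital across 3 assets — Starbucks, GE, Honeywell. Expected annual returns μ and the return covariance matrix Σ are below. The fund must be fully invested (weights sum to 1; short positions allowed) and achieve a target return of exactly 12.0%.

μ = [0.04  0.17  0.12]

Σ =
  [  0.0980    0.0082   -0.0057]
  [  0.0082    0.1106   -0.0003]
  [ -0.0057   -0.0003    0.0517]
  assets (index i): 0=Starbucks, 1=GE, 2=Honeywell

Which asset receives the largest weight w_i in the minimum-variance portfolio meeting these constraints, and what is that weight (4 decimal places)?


Honeywell (0.5367)

g=Σ⁻¹μ = [0.4198  1.5124  2.3761]
h=Σ⁻¹𝟙 = [10.7058  8.3037  20.5709]
a=μᵀg=0.559036  b=𝟙ᵀg=4.308355  c=𝟙ᵀh=39.580277  D=ac−b²=3.564892
λ₁=(c·0.120−b)/D = (39.580277·0.120−4.308355)/3.564892 = 0.123784
λ₂=(a−b·0.120)/D = (0.559036−4.308355·0.120)/3.564892 = 0.011791
w* = 0.123784·g + 0.011791·h:
  w_0 = 0.123784·0.4198 + 0.011791·10.7058 = 0.1782  (Starbucks)
  w_1 = 0.123784·1.5124 + 0.011791·8.3037 = 0.2851  (GE)
  w_2 = 0.123784·2.3761 + 0.011791·20.5709 = 0.5367  (Honeywell)
Σw_i=1.0000  μᵀw=0.1200
σ²=wᵀΣw=λ₁·μ_p+λ₂ = 0.123784·0.120 + 0.011791 = 0.026645 ≈ 0.0266


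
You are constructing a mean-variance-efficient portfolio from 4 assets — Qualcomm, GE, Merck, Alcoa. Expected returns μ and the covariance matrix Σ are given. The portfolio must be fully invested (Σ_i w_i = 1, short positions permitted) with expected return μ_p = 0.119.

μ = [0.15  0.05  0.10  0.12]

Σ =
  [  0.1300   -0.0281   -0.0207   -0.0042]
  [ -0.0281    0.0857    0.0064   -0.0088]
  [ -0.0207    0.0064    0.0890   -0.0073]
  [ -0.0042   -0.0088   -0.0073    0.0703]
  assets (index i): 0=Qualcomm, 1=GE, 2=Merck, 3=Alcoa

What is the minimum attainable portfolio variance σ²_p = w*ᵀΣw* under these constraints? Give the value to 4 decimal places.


u=Σ⁻¹μ = [1.7518  1.2566  1.6159  2.1367]
v=Σ⁻¹𝟙 = [14.3880  17.2034  14.8860  18.7836]
a=μᵀu=0.743597  b=𝟙ᵀu=6.761004  c=𝟙ᵀv=65.260989  D=ac−b²=2.816693
λ₁=(c·0.119−b)/D = (65.260989·0.119−6.761004)/2.816693 = 0.356820
λ₂=(a−b·0.119)/D = (0.743597−6.761004·0.119)/2.816693 = -0.021643
w* = 0.356820·u + -0.021643·v:
  w_0 = 0.356820·1.7518 + -0.021643·14.3880 = 0.3137  (Qualcomm)
  w_1 = 0.356820·1.2566 + -0.021643·17.2034 = 0.0760  (GE)
  w_2 = 0.356820·1.6159 + -0.021643·14.8860 = 0.2544  (Merck)
  w_3 = 0.356820·2.1367 + -0.021643·18.7836 = 0.3559  (Alcoa)
Σw_i=1.0000  μᵀw=0.1190
σ²=wᵀΣw=λ₁·μ_p+λ₂ = 0.356820·0.119 + -0.021643 = 0.020818 ≈ 0.0208

0.0208


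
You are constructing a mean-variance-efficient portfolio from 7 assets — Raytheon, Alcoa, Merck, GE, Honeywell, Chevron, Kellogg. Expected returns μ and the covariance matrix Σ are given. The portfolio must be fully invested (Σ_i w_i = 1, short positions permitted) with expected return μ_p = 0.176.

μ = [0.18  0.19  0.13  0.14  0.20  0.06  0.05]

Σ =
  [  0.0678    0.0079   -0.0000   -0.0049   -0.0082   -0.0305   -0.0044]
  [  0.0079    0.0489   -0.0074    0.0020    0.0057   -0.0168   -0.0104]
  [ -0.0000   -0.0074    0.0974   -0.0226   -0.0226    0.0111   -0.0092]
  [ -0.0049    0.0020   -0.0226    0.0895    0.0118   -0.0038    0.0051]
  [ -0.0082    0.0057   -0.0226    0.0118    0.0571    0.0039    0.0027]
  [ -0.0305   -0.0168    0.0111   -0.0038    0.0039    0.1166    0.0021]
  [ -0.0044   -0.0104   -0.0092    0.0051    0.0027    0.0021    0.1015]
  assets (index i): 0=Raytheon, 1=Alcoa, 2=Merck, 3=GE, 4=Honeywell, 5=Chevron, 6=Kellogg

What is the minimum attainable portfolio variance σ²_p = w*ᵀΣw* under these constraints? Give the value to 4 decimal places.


0.0115

p=Σ⁻¹μ = [3.6596  3.9727  2.9722  1.8738  4.2560  1.6605  1.0860]
q=Σ⁻¹𝟙 = [23.5153  24.9297  19.9026  13.9727  21.6605  15.9102  13.6225]
a=μᵀp=3.067387  b=𝟙ᵀp=19.480764  c=𝟙ᵀq=133.513584  D=ac−b²=30.037720
λ₁=(c·0.176−b)/D = (133.513584·0.176−19.480764)/30.037720 = 0.133753
λ₂=(a−b·0.176)/D = (3.067387−19.480764·0.176)/30.037720 = -0.012026
w* = 0.133753·p + -0.012026·q:
  w_0 = 0.133753·3.6596 + -0.012026·23.5153 = 0.2067  (Raytheon)
  w_1 = 0.133753·3.9727 + -0.012026·24.9297 = 0.2316  (Alcoa)
  w_2 = 0.133753·2.9722 + -0.012026·19.9026 = 0.1582  (Merck)
  w_3 = 0.133753·1.8738 + -0.012026·13.9727 = 0.0826  (GE)
  w_4 = 0.133753·4.2560 + -0.012026·21.6605 = 0.3088  (Honeywell)
  w_5 = 0.133753·1.6605 + -0.012026·15.9102 = 0.0308  (Chevron)
  w_6 = 0.133753·1.0860 + -0.012026·13.6225 = -0.0186  (Kellogg)
Σw_i=1.0000  μᵀw=0.1760
σ²=wᵀΣw=λ₁·μ_p+λ₂ = 0.133753·0.176 + -0.012026 = 0.011515 ≈ 0.0115


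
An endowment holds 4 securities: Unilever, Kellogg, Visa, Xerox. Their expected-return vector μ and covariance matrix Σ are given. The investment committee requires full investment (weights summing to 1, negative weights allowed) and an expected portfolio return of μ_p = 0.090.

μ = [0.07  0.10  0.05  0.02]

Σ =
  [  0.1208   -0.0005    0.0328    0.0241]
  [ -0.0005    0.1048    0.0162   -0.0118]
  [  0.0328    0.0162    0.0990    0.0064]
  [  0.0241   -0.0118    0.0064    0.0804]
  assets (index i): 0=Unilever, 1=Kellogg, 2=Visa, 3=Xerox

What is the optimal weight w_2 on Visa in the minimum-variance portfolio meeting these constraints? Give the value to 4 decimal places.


u=Σ⁻¹μ = [0.4915  0.9558  0.1711  0.2281]
v=Σ⁻¹𝟙 = [4.1863  9.9553  6.3000  12.1426]
a=μᵀu=0.143097  b=𝟙ᵀu=1.846421  c=𝟙ᵀv=32.584164  D=ac−b²=1.253413
λ₁=(c·0.090−b)/D = (32.584164·0.090−1.846421)/1.253413 = 0.866557
λ₂=(a−b·0.090)/D = (0.143097−1.846421·0.090)/1.253413 = -0.018415
w* = 0.866557·u + -0.018415·v:
  w_0 = 0.866557·0.4915 + -0.018415·4.1863 = 0.3488  (Unilever)
  w_1 = 0.866557·0.9558 + -0.018415·9.9553 = 0.6449  (Kellogg)
  w_2 = 0.866557·0.1711 + -0.018415·6.3000 = 0.0322  (Visa)
  w_3 = 0.866557·0.2281 + -0.018415·12.1426 = -0.0259  (Xerox)
Σw_i=1.0000  μᵀw=0.0900
σ²=wᵀΣw=λ₁·μ_p+λ₂ = 0.866557·0.090 + -0.018415 = 0.059575 ≈ 0.0596

0.0322


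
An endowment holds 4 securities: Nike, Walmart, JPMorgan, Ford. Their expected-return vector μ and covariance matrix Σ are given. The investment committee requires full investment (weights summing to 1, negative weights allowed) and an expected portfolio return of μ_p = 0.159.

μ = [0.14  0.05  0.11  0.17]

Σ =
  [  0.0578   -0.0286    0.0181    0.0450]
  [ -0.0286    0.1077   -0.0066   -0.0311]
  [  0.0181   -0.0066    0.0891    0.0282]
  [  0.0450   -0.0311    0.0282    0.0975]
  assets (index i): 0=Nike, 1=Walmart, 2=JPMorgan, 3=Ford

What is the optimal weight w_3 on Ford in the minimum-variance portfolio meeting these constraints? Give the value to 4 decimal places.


p=Σ⁻¹μ = [2.1049  1.3584  0.5791  1.0379]
q=Σ⁻¹𝟙 = [19.8049  16.2018  7.0576  4.2424]
a=μᵀp=0.602751  b=𝟙ᵀp=5.080316  c=𝟙ᵀq=47.306692  D=ac−b²=2.704550
λ₁=(c·0.159−b)/D = (47.306692·0.159−5.080316)/2.704550 = 0.902718
λ₂=(a−b·0.159)/D = (0.602751−5.080316·0.159)/2.704550 = -0.075805
w* = 0.902718·p + -0.075805·q:
  w_0 = 0.902718·2.1049 + -0.075805·19.8049 = 0.3988  (Nike)
  w_1 = 0.902718·1.3584 + -0.075805·16.2018 = -0.0019  (Walmart)
  w_2 = 0.902718·0.5791 + -0.075805·7.0576 = -0.0122  (JPMorgan)
  w_3 = 0.902718·1.0379 + -0.075805·4.2424 = 0.6153  (Ford)
Σw_i=1.0000  μᵀw=0.1590
σ²=wᵀΣw=λ₁·μ_p+λ₂ = 0.902718·0.159 + -0.075805 = 0.067727 ≈ 0.0677

0.6153


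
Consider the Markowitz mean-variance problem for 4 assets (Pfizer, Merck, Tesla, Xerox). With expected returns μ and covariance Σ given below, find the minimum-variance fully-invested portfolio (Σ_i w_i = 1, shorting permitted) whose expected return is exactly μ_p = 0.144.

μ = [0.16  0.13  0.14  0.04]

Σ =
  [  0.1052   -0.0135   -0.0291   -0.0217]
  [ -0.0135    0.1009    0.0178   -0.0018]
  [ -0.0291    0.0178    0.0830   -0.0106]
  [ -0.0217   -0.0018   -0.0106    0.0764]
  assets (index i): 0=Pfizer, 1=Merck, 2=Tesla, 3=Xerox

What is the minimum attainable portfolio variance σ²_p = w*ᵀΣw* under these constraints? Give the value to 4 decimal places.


0.0240

x=Σ⁻¹μ = [2.7480  1.2270  2.6034  1.6942]
y=Σ⁻¹𝟙 = [20.8390  9.5423  20.1207  22.0244]
a=μᵀx=1.031437  b=𝟙ᵀx=8.272621  c=𝟙ᵀy=72.526439  D=ac−b²=6.370221
λ₁=(c·0.144−b)/D = (72.526439·0.144−8.272621)/6.370221 = 0.340834
λ₂=(a−b·0.144)/D = (1.031437−8.272621·0.144)/6.370221 = -0.025089
w* = 0.340834·x + -0.025089·y:
  w_0 = 0.340834·2.7480 + -0.025089·20.8390 = 0.4138  (Pfizer)
  w_1 = 0.340834·1.2270 + -0.025089·9.5423 = 0.1788  (Merck)
  w_2 = 0.340834·2.6034 + -0.025089·20.1207 = 0.3825  (Tesla)
  w_3 = 0.340834·1.6942 + -0.025089·22.0244 = 0.0249  (Xerox)
Σw_i=1.0000  μᵀw=0.1440
σ²=wᵀΣw=λ₁·μ_p+λ₂ = 0.340834·0.144 + -0.025089 = 0.023991 ≈ 0.0240


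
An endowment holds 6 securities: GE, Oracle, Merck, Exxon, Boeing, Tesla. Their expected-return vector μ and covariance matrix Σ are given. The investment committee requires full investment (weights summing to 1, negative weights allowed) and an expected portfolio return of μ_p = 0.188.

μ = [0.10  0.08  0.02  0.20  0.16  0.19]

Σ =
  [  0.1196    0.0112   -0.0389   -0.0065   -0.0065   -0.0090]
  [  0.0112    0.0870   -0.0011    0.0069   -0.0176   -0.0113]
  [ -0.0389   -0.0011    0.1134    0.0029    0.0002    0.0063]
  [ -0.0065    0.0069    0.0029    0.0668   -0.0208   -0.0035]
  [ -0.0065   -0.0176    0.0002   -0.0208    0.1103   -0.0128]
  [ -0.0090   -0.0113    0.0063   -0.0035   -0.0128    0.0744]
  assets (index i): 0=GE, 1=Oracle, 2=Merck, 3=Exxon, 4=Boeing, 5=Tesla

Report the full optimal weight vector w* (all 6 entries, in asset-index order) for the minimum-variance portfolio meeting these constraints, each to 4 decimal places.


0.0601  0.0627  -0.0811  0.3879  0.2451  0.3252

x=Σ⁻¹μ = [1.4791  1.4810  0.3870  4.0811  2.9638  3.6267]
y=Σ⁻¹𝟙 = [14.7146  14.5116  12.2867  21.2468  18.6224  20.5878]
a=μᵀx=2.253634  b=𝟙ᵀx=14.018752  c=𝟙ᵀy=101.969930  D=ac−b²=33.277478
λ₁=(c·0.188−b)/D = (101.969930·0.188−14.018752)/33.277478 = 0.154807
λ₂=(a−b·0.188)/D = (2.253634−14.018752·0.188)/33.277478 = -0.011476
w* = 0.154807·x + -0.011476·y:
  w_0 = 0.154807·1.4791 + -0.011476·14.7146 = 0.0601  (GE)
  w_1 = 0.154807·1.4810 + -0.011476·14.5116 = 0.0627  (Oracle)
  w_2 = 0.154807·0.3870 + -0.011476·12.2867 = -0.0811  (Merck)
  w_3 = 0.154807·4.0811 + -0.011476·21.2468 = 0.3879  (Exxon)
  w_4 = 0.154807·2.9638 + -0.011476·18.6224 = 0.2451  (Boeing)
  w_5 = 0.154807·3.6267 + -0.011476·20.5878 = 0.3252  (Tesla)
Σw_i=1.0000  μᵀw=0.1880
σ²=wᵀΣw=λ₁·μ_p+λ₂ = 0.154807·0.188 + -0.011476 = 0.017628 ≈ 0.0176


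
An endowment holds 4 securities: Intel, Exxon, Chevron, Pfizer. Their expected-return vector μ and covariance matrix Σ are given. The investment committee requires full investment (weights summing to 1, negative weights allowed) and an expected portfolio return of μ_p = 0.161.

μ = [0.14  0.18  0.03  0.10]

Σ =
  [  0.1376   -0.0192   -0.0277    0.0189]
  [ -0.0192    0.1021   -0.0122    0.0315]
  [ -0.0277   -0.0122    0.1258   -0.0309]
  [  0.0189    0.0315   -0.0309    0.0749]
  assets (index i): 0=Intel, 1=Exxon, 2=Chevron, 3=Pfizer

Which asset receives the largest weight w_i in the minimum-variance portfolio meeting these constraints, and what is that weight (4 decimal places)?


u=Σ⁻¹μ = [1.3961  1.9714  0.8622  0.5094]
v=Σ⁻¹𝟙 = [9.6557  9.3452  14.1288  12.8133]
a=μᵀu=0.627112  b=𝟙ᵀu=4.739122  c=𝟙ᵀv=45.942967  D=ac−b²=6.352106
λ₁=(c·0.161−b)/D = (45.942967·0.161−4.739122)/6.352106 = 0.418396
λ₂=(a−b·0.161)/D = (0.627112−4.739122·0.161)/6.352106 = -0.021392
w* = 0.418396·u + -0.021392·v:
  w_0 = 0.418396·1.3961 + -0.021392·9.6557 = 0.3776  (Intel)
  w_1 = 0.418396·1.9714 + -0.021392·9.3452 = 0.6249  (Exxon)
  w_2 = 0.418396·0.8622 + -0.021392·14.1288 = 0.0585  (Chevron)
  w_3 = 0.418396·0.5094 + -0.021392·12.8133 = -0.0610  (Pfizer)
Σw_i=1.0000  μᵀw=0.1610
σ²=wᵀΣw=λ₁·μ_p+λ₂ = 0.418396·0.161 + -0.021392 = 0.045969 ≈ 0.0460

Exxon (0.6249)


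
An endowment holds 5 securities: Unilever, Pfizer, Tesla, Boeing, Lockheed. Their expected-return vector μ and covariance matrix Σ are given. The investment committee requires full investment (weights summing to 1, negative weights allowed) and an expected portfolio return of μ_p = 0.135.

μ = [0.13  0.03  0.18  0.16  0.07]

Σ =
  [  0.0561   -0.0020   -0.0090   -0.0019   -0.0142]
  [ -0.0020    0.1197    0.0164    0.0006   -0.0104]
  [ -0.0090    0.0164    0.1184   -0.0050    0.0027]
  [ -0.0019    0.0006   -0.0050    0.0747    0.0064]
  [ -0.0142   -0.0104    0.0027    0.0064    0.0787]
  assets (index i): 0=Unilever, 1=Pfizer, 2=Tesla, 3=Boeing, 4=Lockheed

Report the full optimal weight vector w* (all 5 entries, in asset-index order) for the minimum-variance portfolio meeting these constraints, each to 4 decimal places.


0.3542  0.0330  0.2017  0.2543  0.1569

x=Σ⁻¹μ = [2.9912  0.1484  1.7939  2.2336  1.2056]
y=Σ⁻¹𝟙 = [24.3432  8.8980  9.2321  13.1053  16.8922]
a=μᵀx=1.157973  b=𝟙ᵀx=8.372626  c=𝟙ᵀy=72.470750  D=ac−b²=13.818278
λ₁=(c·0.135−b)/D = (72.470750·0.135−8.372626)/13.818278 = 0.102106
λ₂=(a−b·0.135)/D = (1.157973−8.372626·0.135)/13.818278 = 0.002002
w* = 0.102106·x + 0.002002·y:
  w_0 = 0.102106·2.9912 + 0.002002·24.3432 = 0.3542  (Unilever)
  w_1 = 0.102106·0.1484 + 0.002002·8.8980 = 0.0330  (Pfizer)
  w_2 = 0.102106·1.7939 + 0.002002·9.2321 = 0.2017  (Tesla)
  w_3 = 0.102106·2.2336 + 0.002002·13.1053 = 0.2543  (Boeing)
  w_4 = 0.102106·1.2056 + 0.002002·16.8922 = 0.1569  (Lockheed)
Σw_i=1.0000  μᵀw=0.1350
σ²=wᵀΣw=λ₁·μ_p+λ₂ = 0.102106·0.135 + 0.002002 = 0.015787 ≈ 0.0158


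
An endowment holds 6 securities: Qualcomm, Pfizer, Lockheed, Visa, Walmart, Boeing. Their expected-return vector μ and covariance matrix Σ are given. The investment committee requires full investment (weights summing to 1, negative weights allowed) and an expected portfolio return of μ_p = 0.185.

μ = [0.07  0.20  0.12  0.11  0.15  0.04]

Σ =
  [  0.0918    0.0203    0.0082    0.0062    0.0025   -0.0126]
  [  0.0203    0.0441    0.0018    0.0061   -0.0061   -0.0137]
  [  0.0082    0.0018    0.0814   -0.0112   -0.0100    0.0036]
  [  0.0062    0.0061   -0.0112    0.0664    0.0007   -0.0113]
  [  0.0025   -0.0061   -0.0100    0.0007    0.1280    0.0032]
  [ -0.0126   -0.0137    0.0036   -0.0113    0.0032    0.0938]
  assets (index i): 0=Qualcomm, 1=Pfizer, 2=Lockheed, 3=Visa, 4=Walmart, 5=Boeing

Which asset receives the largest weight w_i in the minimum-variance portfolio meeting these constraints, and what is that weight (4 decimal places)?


p=Σ⁻¹μ = [-0.5062  5.0338  1.7864  1.7278  1.5222  1.1813]
q=Σ⁻¹𝟙 = [5.1858  23.5931  14.0874  17.4147  9.4399  16.0387]
a=μᵀp=1.651330  b=𝟙ᵀp=10.745269  c=𝟙ᵀq=85.759684  D=ac−b²=26.156691
λ₁=(c·0.185−b)/D = (85.759684·0.185−10.745269)/26.156691 = 0.195754
λ₂=(a−b·0.185)/D = (1.651330−10.745269·0.185)/26.156691 = -0.012867
w* = 0.195754·p + -0.012867·q:
  w_0 = 0.195754·-0.5062 + -0.012867·5.1858 = -0.1658  (Qualcomm)
  w_1 = 0.195754·5.0338 + -0.012867·23.5931 = 0.6818  (Pfizer)
  w_2 = 0.195754·1.7864 + -0.012867·14.0874 = 0.1684  (Lockheed)
  w_3 = 0.195754·1.7278 + -0.012867·17.4147 = 0.1141  (Visa)
  w_4 = 0.195754·1.5222 + -0.012867·9.4399 = 0.1765  (Walmart)
  w_5 = 0.195754·1.1813 + -0.012867·16.0387 = 0.0249  (Boeing)
Σw_i=1.0000  μᵀw=0.1850
σ²=wᵀΣw=λ₁·μ_p+λ₂ = 0.195754·0.185 + -0.012867 = 0.023348 ≈ 0.0233

Pfizer (0.6818)


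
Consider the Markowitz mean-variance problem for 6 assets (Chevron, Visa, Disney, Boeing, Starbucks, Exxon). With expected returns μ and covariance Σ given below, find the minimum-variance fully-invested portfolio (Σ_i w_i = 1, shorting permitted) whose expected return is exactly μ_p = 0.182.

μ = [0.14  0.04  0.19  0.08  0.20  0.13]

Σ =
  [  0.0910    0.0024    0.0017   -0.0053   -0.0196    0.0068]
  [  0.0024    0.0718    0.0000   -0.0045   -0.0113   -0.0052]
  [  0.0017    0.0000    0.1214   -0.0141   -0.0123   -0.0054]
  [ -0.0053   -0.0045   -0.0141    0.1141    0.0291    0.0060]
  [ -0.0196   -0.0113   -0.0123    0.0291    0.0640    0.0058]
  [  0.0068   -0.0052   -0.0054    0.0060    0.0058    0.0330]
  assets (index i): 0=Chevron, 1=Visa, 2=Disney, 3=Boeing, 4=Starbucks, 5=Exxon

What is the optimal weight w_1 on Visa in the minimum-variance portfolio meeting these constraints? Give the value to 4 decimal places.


u=Σ⁻¹μ = [2.1026  1.3779  2.0924  -0.1279  4.1683  3.3563]
v=Σ⁻¹𝟙 = [12.8501  19.0601  11.9488  4.8954  20.4469  28.1300]
a=μᵀu=2.006781  b=𝟙ᵀu=12.969601  c=𝟙ᵀv=97.331329  D=ac−b²=27.112100
λ₁=(c·0.182−b)/D = (97.331329·0.182−12.969601)/27.112100 = 0.175003
λ₂=(a−b·0.182)/D = (2.006781−12.969601·0.182)/27.112100 = -0.013045
w* = 0.175003·u + -0.013045·v:
  w_0 = 0.175003·2.1026 + -0.013045·12.8501 = 0.2003  (Chevron)
  w_1 = 0.175003·1.3779 + -0.013045·19.0601 = -0.0075  (Visa)
  w_2 = 0.175003·2.0924 + -0.013045·11.9488 = 0.2103  (Disney)
  w_3 = 0.175003·-0.1279 + -0.013045·4.8954 = -0.0862  (Boeing)
  w_4 = 0.175003·4.1683 + -0.013045·20.4469 = 0.4627  (Starbucks)
  w_5 = 0.175003·3.3563 + -0.013045·28.1300 = 0.2204  (Exxon)
Σw_i=1.0000  μᵀw=0.1820
σ²=wᵀΣw=λ₁·μ_p+λ₂ = 0.175003·0.182 + -0.013045 = 0.018805 ≈ 0.0188

-0.0075


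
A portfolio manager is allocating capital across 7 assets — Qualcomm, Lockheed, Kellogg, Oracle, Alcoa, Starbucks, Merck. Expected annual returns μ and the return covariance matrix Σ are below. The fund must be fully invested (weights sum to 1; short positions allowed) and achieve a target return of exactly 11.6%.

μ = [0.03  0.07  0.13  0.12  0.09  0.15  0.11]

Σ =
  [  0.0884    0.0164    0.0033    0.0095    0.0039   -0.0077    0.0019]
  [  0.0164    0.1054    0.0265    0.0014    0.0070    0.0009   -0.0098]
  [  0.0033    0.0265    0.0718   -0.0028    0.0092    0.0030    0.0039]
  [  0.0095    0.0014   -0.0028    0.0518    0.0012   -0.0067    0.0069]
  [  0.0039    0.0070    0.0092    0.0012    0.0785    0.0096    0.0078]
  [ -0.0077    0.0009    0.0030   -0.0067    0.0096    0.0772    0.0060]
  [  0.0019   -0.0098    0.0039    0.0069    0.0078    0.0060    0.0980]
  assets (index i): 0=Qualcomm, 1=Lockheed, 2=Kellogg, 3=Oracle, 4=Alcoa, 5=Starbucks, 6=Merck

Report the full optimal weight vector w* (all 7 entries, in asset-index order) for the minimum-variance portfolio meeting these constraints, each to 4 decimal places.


0.0668  0.0518  0.1763  0.2928  0.0930  0.2205  0.0988

x=Σ⁻¹μ = [0.0975  0.2192  1.6272  2.5255  0.5782  1.9773  0.7328]
y=Σ⁻¹𝟙 = [8.5805  5.3573  10.3030  18.7082  7.9676  13.4047  7.3914]
a=μᵀx=0.962099  b=𝟙ᵀx=7.757647  c=𝟙ᵀy=71.712685  D=ac−b²=8.813591
λ₁=(c·0.116−b)/D = (71.712685·0.116−7.757647)/8.813591 = 0.063654
λ₂=(a−b·0.116)/D = (0.962099−7.757647·0.116)/8.813591 = 0.007059
w* = 0.063654·x + 0.007059·y:
  w_0 = 0.063654·0.0975 + 0.007059·8.5805 = 0.0668  (Qualcomm)
  w_1 = 0.063654·0.2192 + 0.007059·5.3573 = 0.0518  (Lockheed)
  w_2 = 0.063654·1.6272 + 0.007059·10.3030 = 0.1763  (Kellogg)
  w_3 = 0.063654·2.5255 + 0.007059·18.7082 = 0.2928  (Oracle)
  w_4 = 0.063654·0.5782 + 0.007059·7.9676 = 0.0930  (Alcoa)
  w_5 = 0.063654·1.9773 + 0.007059·13.4047 = 0.2205  (Starbucks)
  w_6 = 0.063654·0.7328 + 0.007059·7.3914 = 0.0988  (Merck)
Σw_i=1.0000  μᵀw=0.1160
σ²=wᵀΣw=λ₁·μ_p+λ₂ = 0.063654·0.116 + 0.007059 = 0.014443 ≈ 0.0144


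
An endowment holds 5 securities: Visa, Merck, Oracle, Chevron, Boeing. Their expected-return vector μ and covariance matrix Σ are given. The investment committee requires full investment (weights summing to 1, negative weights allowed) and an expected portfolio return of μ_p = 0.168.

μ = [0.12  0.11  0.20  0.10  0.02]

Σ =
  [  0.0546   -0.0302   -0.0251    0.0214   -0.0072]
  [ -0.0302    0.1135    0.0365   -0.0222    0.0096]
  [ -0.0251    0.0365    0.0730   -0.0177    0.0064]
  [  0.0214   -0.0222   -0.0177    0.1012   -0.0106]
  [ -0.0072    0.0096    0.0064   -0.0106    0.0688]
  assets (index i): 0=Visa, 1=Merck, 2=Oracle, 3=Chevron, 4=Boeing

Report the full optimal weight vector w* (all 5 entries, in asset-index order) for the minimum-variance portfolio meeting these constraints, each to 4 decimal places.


u=Σ⁻¹μ = [4.1846  1.0008  3.8975  1.0451  0.3874]
v=Σ⁻¹𝟙 = [31.8009  11.5897  20.0711  10.8914  16.0567]
a=μᵀu=1.504009  b=𝟙ᵀu=10.515475  c=𝟙ᵀv=90.409817  D=ac−b²=25.401943
λ₁=(c·0.168−b)/D = (90.409817·0.168−10.515475)/25.401943 = 0.183977
λ₂=(a−b·0.168)/D = (1.504009−10.515475·0.168)/25.401943 = -0.010337
w* = 0.183977·u + -0.010337·v:
  w_0 = 0.183977·4.1846 + -0.010337·31.8009 = 0.4411  (Visa)
  w_1 = 0.183977·1.0008 + -0.010337·11.5897 = 0.0643  (Merck)
  w_2 = 0.183977·3.8975 + -0.010337·20.0711 = 0.5096  (Oracle)
  w_3 = 0.183977·1.0451 + -0.010337·10.8914 = 0.0797  (Chevron)
  w_4 = 0.183977·0.3874 + -0.010337·16.0567 = -0.0947  (Boeing)
Σw_i=1.0000  μᵀw=0.1680
σ²=wᵀΣw=λ₁·μ_p+λ₂ = 0.183977·0.168 + -0.010337 = 0.020571 ≈ 0.0206

0.4411  0.0643  0.5096  0.0797  -0.0947


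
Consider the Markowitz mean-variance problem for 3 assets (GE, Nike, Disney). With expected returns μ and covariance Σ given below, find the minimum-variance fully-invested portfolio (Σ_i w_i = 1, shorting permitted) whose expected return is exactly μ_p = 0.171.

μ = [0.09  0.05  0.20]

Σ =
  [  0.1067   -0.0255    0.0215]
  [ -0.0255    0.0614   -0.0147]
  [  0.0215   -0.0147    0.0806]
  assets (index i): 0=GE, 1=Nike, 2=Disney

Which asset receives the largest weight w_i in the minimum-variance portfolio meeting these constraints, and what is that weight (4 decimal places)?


Disney (0.7999)

u=Σ⁻¹μ = [0.7355  1.7430  2.6031]
v=Σ⁻¹𝟙 = [12.5519  24.7490  13.5725]
a=μᵀu=0.673965  b=𝟙ᵀu=5.081627  c=𝟙ᵀv=50.873466  D=ac−b²=8.464001
λ₁=(c·0.171−b)/D = (50.873466·0.171−5.081627)/8.464001 = 0.427426
λ₂=(a−b·0.171)/D = (0.673965−5.081627·0.171)/8.464001 = -0.023038
w* = 0.427426·u + -0.023038·v:
  w_0 = 0.427426·0.7355 + -0.023038·12.5519 = 0.0252  (GE)
  w_1 = 0.427426·1.7430 + -0.023038·24.7490 = 0.1748  (Nike)
  w_2 = 0.427426·2.6031 + -0.023038·13.5725 = 0.7999  (Disney)
Σw_i=1.0000  μᵀw=0.1710
σ²=wᵀΣw=λ₁·μ_p+λ₂ = 0.427426·0.171 + -0.023038 = 0.050052 ≈ 0.0501


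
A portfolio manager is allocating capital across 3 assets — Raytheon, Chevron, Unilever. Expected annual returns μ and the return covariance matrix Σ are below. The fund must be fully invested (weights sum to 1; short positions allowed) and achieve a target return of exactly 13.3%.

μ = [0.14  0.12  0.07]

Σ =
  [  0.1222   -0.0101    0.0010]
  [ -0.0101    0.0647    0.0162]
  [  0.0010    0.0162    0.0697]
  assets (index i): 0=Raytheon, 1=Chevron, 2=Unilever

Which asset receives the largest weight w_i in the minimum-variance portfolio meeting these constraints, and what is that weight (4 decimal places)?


x=Σ⁻¹μ = [1.3002  1.9228  0.5387]
y=Σ⁻¹𝟙 = [9.2649  14.1677  10.9214]
a=μᵀx=0.450471  b=𝟙ᵀx=3.761706  c=𝟙ᵀy=34.353960  D=ac−b²=1.325025
λ₁=(c·0.133−b)/D = (34.353960·0.133−3.761706)/1.325025 = 0.609325
λ₂=(a−b·0.133)/D = (0.450471−3.761706·0.133)/1.325025 = -0.037611
w* = 0.609325·x + -0.037611·y:
  w_0 = 0.609325·1.3002 + -0.037611·9.2649 = 0.4438  (Raytheon)
  w_1 = 0.609325·1.9228 + -0.037611·14.1677 = 0.6387  (Chevron)
  w_2 = 0.609325·0.5387 + -0.037611·10.9214 = -0.0825  (Unilever)
Σw_i=1.0000  μᵀw=0.1330
σ²=wᵀΣw=λ₁·μ_p+λ₂ = 0.609325·0.133 + -0.037611 = 0.043429 ≈ 0.0434

Chevron (0.6387)
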